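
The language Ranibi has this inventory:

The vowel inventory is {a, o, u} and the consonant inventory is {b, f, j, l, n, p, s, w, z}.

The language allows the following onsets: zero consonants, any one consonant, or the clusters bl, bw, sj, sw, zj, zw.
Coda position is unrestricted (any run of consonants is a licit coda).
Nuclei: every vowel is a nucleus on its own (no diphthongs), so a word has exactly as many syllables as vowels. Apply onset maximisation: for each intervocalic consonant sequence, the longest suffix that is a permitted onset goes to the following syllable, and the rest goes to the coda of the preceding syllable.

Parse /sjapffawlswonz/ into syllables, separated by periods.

Vowels present: a, a, o; each is a nucleus, giving 3 syllables.
/a…a/ gap (V1→V2): cluster /pff/ — the longest permitted-onset suffix is /f/; onset = /f/, preceding coda = /pf/.
/a…o/ gap (V2→V3): /wlsw/ — longest licit onset from the right is /sw/, leaving /wl/ as coda.

sjapf.fawl.swonz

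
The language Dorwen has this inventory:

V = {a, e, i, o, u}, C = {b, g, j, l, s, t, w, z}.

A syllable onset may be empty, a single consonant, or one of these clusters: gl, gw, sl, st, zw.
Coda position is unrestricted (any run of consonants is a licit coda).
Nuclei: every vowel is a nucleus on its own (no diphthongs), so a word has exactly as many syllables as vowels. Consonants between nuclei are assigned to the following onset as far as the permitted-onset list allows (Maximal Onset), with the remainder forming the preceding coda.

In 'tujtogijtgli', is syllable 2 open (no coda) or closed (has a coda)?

Nuclei (vowels): u, o, i, i → 4 syllables.
/u…o/ gap (V1→V2): /jt/; trying suffixes from longest down, /t/ is the first permitted one, so coda /j/ | onset /t/.
/o…i/ gap (V2→V3): just /g/ — single C goes to the following onset.
/i…i/ gap (V3→V4): cluster /jtgl/ — the longest permitted-onset suffix is /gl/; onset = /gl/, preceding coda = /jt/.
Syllabification: tuj.to.gijt.gli.
Syllable 2 is /to/; it ends in its nucleus with no coda, so it is open.

open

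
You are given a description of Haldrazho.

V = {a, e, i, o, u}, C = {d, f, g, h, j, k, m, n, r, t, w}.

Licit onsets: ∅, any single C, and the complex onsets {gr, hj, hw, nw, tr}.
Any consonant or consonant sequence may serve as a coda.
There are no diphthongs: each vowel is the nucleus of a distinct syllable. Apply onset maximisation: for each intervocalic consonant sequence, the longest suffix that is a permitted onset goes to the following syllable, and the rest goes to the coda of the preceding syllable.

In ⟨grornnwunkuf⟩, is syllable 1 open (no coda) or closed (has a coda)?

Nuclei (vowels): o, u, u → 3 syllables.
Between /o/ (V1) and /u/ (V2): cluster /rnnw/ — the longest permitted-onset suffix is /nw/; onset = /nw/, preceding coda = /rn/.
Between /u/ (V2) and /u/ (V3): /nk/; trying suffixes from longest down, /k/ is the first permitted one, so coda /n/ | onset /k/.
Result: grorn.nwun.kuf.
Syllable 1 is /grorn/ with coda /rn/, so it is closed.

closed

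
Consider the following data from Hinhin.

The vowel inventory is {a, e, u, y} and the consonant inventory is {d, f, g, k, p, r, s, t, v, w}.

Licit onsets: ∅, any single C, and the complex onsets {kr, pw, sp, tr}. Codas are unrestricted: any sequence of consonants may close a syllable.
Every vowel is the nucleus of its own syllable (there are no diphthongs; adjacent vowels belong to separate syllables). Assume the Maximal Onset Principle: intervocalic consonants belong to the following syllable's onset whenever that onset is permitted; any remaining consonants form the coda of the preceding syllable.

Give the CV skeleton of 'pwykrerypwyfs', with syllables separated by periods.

The vowels are y, e, y, y — 4 nuclei, so 4 syllables.
/y…e/ gap (V1→V2): /kr/ — entire cluster is a permitted onset → onset /kr/, coda ∅.
/e…y/ gap (V2→V3): /r/ is a single consonant, so it becomes the next onset.
/y…y/ gap (V3→V4): /pw/ is a licit onset in full, so it all attaches to the next syllable.
Putting it together: pwy.kre.ry.pwyfs.
Mapping each syllable to C/V: /pwy/ → CCV, /kre/ → CCV, /ry/ → CV, /pwyfs/ → CCVCC.

CCV.CCV.CV.CCVCC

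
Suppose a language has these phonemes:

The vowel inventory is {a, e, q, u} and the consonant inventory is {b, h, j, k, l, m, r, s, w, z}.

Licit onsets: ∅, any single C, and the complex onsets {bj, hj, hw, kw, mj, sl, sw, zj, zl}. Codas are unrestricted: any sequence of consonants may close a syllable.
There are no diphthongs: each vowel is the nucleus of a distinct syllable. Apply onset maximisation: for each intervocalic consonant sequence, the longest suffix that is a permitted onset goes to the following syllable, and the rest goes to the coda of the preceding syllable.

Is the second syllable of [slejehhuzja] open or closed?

The vowels are e, e, u, a — 4 nuclei, so 4 syllables.
/e…e/ gap (V1→V2): /j/ is a single consonant, so it becomes the next onset.
/e…u/ gap (V2→V3): cluster /hh/ — the longest permitted-onset suffix is /h/; onset = /h/, preceding coda = /h/.
/u…a/ gap (V3→V4): /zj/ — entire cluster is a permitted onset → onset /zj/, coda ∅.
Putting it together: sle.jeh.hu.zja.
Syllable 2 is /jeh/ with coda /h/, so it is closed.

closed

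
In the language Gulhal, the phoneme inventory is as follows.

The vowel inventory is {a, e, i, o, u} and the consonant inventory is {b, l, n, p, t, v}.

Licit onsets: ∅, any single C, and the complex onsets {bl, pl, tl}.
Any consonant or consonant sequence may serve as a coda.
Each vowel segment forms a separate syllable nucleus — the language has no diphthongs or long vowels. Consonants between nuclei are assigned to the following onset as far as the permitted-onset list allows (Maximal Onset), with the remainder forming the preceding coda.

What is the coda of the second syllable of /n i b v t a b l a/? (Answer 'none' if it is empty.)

none

Vowels present: i, a, a; each is a nucleus, giving 3 syllables.
σ1/σ2 boundary: cluster /bvt/ — the longest permitted-onset suffix is /t/; onset = /t/, preceding coda = /bv/.
σ2/σ3 boundary: cluster /bl/ — /bl/ is itself a permitted onset, so the whole cluster goes right; preceding coda = ∅.
So the parse is nibv.ta.bla.
Syllable 2 is /ta/: onset /t/, nucleus /a/, coda ∅.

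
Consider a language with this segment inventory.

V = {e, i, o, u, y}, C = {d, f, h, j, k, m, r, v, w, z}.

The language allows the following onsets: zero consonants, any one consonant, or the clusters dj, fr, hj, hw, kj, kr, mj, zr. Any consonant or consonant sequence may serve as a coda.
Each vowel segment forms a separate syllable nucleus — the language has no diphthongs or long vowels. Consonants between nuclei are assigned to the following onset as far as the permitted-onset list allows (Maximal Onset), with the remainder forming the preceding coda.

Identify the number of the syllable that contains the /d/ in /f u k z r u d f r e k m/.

2

The vowels are u, u, e — 3 nuclei, so 3 syllables.
V1 /u/ – V2 /u/: /kzr/; trying suffixes from longest down, /zr/ is the first permitted one, so coda /k/ | onset /zr/.
V2 /u/ – V3 /e/: /dfr/ splits as /d/ + /fr/ (/fr/ is the longest suffix that is a licit onset).
Result: fuk.zrud.frekm.
The /d/ is in the coda of syllable 2 (/zrud/).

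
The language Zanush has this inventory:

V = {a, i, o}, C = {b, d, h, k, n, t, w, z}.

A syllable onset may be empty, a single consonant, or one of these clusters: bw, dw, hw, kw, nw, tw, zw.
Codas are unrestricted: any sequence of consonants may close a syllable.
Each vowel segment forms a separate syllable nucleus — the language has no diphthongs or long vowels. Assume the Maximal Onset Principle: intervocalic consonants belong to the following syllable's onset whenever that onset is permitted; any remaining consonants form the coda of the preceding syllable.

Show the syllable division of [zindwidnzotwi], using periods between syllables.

Vowels present: i, i, o, i; each is a nucleus, giving 4 syllables.
/i…i/ gap (V1→V2): /ndw/; trying suffixes from longest down, /dw/ is the first permitted one, so coda /n/ | onset /dw/.
/i…o/ gap (V2→V3): /dnz/; trying suffixes from longest down, /z/ is the first permitted one, so coda /dn/ | onset /z/.
/o…i/ gap (V3→V4): cluster /tw/ — /tw/ is itself a permitted onset, so the whole cluster goes right; preceding coda = ∅.

zin.dwidn.zo.twi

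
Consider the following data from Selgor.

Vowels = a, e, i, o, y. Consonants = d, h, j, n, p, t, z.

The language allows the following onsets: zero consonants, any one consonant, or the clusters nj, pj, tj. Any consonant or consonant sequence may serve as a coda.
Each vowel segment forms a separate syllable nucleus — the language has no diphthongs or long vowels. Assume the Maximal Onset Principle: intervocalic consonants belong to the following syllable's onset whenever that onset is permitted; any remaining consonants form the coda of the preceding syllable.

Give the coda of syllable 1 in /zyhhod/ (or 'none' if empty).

The vowels are y, o — 2 nuclei, so 2 syllables.
V1 /y/ – V2 /o/: /hh/ splits as /h/ + /h/ (/h/ is the longest suffix that is a licit onset).
So the parse is zyh.hod.
Syllable 1 is /zyh/: onset /z/, nucleus /y/, coda /h/.

h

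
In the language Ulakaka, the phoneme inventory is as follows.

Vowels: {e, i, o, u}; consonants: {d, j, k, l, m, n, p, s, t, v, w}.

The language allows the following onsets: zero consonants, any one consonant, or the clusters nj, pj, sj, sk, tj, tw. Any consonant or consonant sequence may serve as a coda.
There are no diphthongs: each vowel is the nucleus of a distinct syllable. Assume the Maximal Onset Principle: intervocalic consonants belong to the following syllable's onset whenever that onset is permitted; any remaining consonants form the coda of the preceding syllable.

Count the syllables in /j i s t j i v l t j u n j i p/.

Nuclei (vowels): i, i, u, i → 4 syllables.

4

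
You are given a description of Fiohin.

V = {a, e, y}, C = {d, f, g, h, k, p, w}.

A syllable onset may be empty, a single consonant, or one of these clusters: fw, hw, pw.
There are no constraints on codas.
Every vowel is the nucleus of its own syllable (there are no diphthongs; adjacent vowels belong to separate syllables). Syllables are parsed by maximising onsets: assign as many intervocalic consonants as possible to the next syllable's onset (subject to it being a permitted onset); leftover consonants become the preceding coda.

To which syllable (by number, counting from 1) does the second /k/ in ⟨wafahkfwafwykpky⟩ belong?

Vowels present: a, a, a, y, y; each is a nucleus, giving 5 syllables.
/a…a/ gap (V1→V2): just /f/ — single C goes to the following onset.
/a…a/ gap (V2→V3): /hkfw/ splits as /hk/ + /fw/ (/fw/ is the longest suffix that is a licit onset).
/a…y/ gap (V3→V4): /fw/ — entire cluster is a permitted onset → onset /fw/, coda ∅.
/y…y/ gap (V4→V5): cluster /kpk/ — the longest permitted-onset suffix is /k/; onset = /k/, preceding coda = /kp/.
So the parse is wa.fahk.fwa.fwykp.ky.
The second /k/ is in the coda of syllable 4 (/fwykp/).

4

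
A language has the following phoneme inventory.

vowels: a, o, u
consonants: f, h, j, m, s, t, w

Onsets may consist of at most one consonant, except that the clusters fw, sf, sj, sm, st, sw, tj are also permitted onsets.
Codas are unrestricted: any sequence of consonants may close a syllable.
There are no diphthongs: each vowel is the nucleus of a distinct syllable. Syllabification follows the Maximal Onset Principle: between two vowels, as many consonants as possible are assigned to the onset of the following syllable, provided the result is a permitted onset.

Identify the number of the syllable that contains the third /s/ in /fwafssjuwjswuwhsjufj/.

The vowels are a, u, u, u — 4 nuclei, so 4 syllables.
/a…u/ gap (V1→V2): /fssj/ splits as /fs/ + /sj/ (/sj/ is the longest suffix that is a licit onset).
/u…u/ gap (V2→V3): /wjsw/ splits as /wj/ + /sw/ (/sw/ is the longest suffix that is a licit onset).
/u…u/ gap (V3→V4): /whsj/ splits as /wh/ + /sj/ (/sj/ is the longest suffix that is a licit onset).
Syllabification: fwafs.sjuwj.swuwh.sjufj.
The third /s/ is in the onset of syllable 3 (/swuwh/).

3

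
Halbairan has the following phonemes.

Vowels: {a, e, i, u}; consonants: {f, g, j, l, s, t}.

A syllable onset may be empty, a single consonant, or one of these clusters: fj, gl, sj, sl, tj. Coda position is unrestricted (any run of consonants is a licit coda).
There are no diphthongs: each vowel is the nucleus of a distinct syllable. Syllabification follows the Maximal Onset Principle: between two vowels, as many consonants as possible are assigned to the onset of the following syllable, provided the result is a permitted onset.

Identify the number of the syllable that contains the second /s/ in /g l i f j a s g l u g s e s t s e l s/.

4

Nuclei (vowels): i, a, u, e, e → 5 syllables.
V1 /i/ – V2 /a/: /fj/ — entire cluster is a permitted onset → onset /fj/, coda ∅.
V2 /a/ – V3 /u/: /sgl/ — longest licit onset from the right is /gl/, leaving /s/ as coda.
V3 /u/ – V4 /e/: /gs/ — longest licit onset from the right is /s/, leaving /g/ as coda.
V4 /e/ – V5 /e/: /sts/ — longest licit onset from the right is /s/, leaving /st/ as coda.
Result: gli.fjas.glug.sest.sels.
The second /s/ is in the onset of syllable 4 (/sest/).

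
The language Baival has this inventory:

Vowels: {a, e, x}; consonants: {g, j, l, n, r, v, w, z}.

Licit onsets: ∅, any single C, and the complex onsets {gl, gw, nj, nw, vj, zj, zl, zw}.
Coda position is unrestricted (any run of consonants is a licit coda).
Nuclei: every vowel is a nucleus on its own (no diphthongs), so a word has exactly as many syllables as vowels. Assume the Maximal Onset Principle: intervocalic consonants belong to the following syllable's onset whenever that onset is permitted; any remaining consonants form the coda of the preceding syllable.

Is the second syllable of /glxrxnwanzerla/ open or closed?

open

The vowels are x, x, a, e, a — 5 nuclei, so 5 syllables.
V1 /x/ – V2 /x/: /r/ is a single consonant, so it becomes the next onset.
V2 /x/ – V3 /a/: /nw/ is a licit onset in full, so it all attaches to the next syllable.
V3 /a/ – V4 /e/: cluster /nz/ — the longest permitted-onset suffix is /z/; onset = /z/, preceding coda = /n/.
V4 /e/ – V5 /a/: /rl/ — longest licit onset from the right is /l/, leaving /r/ as coda.
So the parse is glx.rx.nwan.zer.la.
Syllable 2 is /rx/; it ends in its nucleus with no coda, so it is open.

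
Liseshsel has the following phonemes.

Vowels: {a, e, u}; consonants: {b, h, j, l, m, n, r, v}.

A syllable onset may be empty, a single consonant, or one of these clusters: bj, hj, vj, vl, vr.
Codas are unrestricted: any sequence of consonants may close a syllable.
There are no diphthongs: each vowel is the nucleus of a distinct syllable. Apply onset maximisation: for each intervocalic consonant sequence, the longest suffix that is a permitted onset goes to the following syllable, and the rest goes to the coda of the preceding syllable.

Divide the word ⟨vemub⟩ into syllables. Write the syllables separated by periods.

ve.mub

Vowels present: e, u; each is a nucleus, giving 2 syllables.
V1 /e/ – V2 /u/: /m/ is a single consonant, so it becomes the next onset.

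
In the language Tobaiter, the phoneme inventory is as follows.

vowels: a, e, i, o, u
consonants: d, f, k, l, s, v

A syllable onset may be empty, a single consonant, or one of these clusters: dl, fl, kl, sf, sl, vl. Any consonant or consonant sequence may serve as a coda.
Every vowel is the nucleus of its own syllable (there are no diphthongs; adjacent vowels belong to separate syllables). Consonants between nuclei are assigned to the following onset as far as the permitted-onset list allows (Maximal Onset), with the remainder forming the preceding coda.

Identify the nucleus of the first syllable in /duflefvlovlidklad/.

u

Vowels present: u, e, o, i, a; each is a nucleus, giving 5 syllables.
The first nucleus (vowel 1 from the left) is /u/.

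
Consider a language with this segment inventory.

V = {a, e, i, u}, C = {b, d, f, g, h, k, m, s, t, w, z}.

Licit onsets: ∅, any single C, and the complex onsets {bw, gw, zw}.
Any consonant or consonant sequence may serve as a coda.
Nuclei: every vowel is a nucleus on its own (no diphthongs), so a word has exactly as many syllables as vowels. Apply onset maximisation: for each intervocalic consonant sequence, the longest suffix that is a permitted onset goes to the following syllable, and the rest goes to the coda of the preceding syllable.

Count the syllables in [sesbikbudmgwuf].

4

The vowels are e, i, u, u — 4 nuclei, so 4 syllables.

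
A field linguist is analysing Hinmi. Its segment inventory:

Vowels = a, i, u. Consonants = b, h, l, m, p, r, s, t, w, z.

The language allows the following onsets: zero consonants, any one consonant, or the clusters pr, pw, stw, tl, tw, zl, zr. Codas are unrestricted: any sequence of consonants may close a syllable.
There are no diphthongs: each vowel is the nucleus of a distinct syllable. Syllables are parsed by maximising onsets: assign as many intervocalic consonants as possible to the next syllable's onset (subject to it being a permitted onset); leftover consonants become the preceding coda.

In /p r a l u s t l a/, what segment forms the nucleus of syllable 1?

Nuclei (vowels): a, u, a → 3 syllables.
The first nucleus (vowel 1 from the left) is /a/.

a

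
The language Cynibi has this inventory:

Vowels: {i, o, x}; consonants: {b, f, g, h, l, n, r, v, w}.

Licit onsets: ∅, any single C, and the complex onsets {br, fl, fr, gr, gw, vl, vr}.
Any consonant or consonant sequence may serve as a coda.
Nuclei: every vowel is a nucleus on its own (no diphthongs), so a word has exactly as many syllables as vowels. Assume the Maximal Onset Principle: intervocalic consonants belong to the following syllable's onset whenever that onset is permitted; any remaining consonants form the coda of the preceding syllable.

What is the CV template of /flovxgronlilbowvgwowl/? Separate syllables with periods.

Vowels present: o, x, o, i, o, o; each is a nucleus, giving 6 syllables.
/o…x/ gap (V1→V2): /v/ is a single consonant, so it becomes the next onset.
/x…o/ gap (V2→V3): /gr/ — entire cluster is a permitted onset → onset /gr/, coda ∅.
/o…i/ gap (V3→V4): /nl/ splits as /n/ + /l/ (/l/ is the longest suffix that is a licit onset).
/i…o/ gap (V4→V5): /lb/ — longest licit onset from the right is /b/, leaving /l/ as coda.
/o…o/ gap (V5→V6): cluster /wvgw/ — the longest permitted-onset suffix is /gw/; onset = /gw/, preceding coda = /wv/.
Putting it together: flo.vx.gron.lil.bowv.gwowl.
Mapping each syllable to C/V: /flo/ → CCV, /vx/ → CV, /gron/ → CCVC, /lil/ → CVC, /bowv/ → CVCC, /gwowl/ → CCVCC.

CCV.CV.CCVC.CVC.CVCC.CCVCC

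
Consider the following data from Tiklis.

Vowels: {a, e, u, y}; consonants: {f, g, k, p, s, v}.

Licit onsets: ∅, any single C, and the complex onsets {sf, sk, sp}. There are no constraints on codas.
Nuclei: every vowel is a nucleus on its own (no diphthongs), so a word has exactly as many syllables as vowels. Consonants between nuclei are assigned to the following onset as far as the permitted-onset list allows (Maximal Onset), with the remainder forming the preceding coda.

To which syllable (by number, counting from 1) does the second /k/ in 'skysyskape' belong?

3

The vowels are y, y, a, e — 4 nuclei, so 4 syllables.
V1 /y/ – V2 /y/: /s/ is a single consonant, so it becomes the next onset.
V2 /y/ – V3 /a/: /sk/ — entire cluster is a permitted onset → onset /sk/, coda ∅.
V3 /a/ – V4 /e/: /p/ is a single consonant, so it becomes the next onset.
Putting it together: sky.sy.ska.pe.
The second /k/ is in the onset of syllable 3 (/ska/).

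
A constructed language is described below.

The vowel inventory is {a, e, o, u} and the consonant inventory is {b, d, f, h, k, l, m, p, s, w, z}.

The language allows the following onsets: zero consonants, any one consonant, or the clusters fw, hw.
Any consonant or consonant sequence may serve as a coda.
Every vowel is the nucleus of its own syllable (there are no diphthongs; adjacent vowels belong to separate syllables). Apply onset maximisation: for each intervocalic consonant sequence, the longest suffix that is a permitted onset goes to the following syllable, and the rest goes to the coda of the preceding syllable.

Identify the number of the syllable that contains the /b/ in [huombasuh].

Vowels present: u, o, a, u; each is a nucleus, giving 4 syllables.
V1 /u/ – V2 /o/: hiatus — the boundary sits between the two vowels.
V2 /o/ – V3 /a/: /mb/ — longest licit onset from the right is /b/, leaving /m/ as coda.
V3 /a/ – V4 /u/: /s/ → onset of the next syllable (single consonants are always licit onsets).
So the parse is hu.om.ba.suh.
The /b/ is in the onset of syllable 3 (/ba/).

3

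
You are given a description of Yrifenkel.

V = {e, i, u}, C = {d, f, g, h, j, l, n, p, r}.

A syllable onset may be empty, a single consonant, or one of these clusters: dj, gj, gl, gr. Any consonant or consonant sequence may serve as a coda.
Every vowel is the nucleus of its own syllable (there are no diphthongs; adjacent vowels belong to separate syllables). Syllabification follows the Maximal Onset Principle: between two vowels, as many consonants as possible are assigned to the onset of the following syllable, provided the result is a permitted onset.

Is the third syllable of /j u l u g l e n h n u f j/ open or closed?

Nuclei (vowels): u, u, e, u → 4 syllables.
σ1/σ2 boundary: /l/ → onset of the next syllable (single consonants are always licit onsets).
σ2/σ3 boundary: /gl/ — entire cluster is a permitted onset → onset /gl/, coda ∅.
σ3/σ4 boundary: /nhn/ — longest licit onset from the right is /n/, leaving /nh/ as coda.
Putting it together: ju.lu.glenh.nufj.
Syllable 3 is /glenh/ with coda /nh/, so it is closed.

closed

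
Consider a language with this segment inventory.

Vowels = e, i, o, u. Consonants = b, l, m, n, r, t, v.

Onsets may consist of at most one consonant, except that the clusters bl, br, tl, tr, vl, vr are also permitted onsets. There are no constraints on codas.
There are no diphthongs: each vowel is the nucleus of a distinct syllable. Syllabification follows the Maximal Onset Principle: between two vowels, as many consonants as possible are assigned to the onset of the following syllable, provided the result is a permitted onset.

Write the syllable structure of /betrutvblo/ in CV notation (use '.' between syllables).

CV.CCVCC.CCV

The vowels are e, u, o — 3 nuclei, so 3 syllables.
V1 /e/ – V2 /u/: /tr/ — entire cluster is a permitted onset → onset /tr/, coda ∅.
V2 /u/ – V3 /o/: cluster /tvbl/ — the longest permitted-onset suffix is /bl/; onset = /bl/, preceding coda = /tv/.
Putting it together: be.trutv.blo.
Mapping each syllable to C/V: /be/ → CV, /trutv/ → CCVCC, /blo/ → CCV.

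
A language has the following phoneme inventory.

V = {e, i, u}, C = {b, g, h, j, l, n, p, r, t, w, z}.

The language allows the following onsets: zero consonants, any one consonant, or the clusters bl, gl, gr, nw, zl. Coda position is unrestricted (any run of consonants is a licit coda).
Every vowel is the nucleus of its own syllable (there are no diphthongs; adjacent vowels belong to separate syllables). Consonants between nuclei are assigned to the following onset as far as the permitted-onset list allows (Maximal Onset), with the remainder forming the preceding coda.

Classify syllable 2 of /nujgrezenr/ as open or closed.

open

Vowels present: u, e, e; each is a nucleus, giving 3 syllables.
σ1/σ2 boundary: /jgr/ splits as /j/ + /gr/ (/gr/ is the longest suffix that is a licit onset).
σ2/σ3 boundary: /z/ is a single consonant, so it becomes the next onset.
Putting it together: nuj.gre.zenr.
Syllable 2 is /gre/; it ends in its nucleus with no coda, so it is open.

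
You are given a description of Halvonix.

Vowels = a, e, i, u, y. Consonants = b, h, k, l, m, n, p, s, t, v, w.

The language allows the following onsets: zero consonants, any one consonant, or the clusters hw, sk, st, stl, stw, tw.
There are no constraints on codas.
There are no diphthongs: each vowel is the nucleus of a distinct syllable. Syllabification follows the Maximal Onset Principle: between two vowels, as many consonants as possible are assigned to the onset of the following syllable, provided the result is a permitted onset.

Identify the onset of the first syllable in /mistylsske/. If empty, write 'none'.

m

Nuclei (vowels): i, y, e → 3 syllables.
σ1/σ2 boundary: cluster /st/ — /st/ is itself a permitted onset, so the whole cluster goes right; preceding coda = ∅.
σ2/σ3 boundary: /lssk/ splits as /ls/ + /sk/ (/sk/ is the longest suffix that is a licit onset).
So the parse is mi.styls.ske.
Syllable 1 is /mi/: onset /m/, nucleus /i/, coda ∅.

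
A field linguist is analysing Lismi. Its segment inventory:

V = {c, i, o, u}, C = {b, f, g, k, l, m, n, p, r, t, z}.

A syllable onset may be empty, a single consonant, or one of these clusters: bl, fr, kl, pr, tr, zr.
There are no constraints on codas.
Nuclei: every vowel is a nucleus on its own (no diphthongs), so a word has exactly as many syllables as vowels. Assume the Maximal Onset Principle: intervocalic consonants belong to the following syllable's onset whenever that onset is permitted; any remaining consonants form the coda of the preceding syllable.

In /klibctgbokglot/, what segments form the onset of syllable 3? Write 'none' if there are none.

The vowels are i, c, o, o — 4 nuclei, so 4 syllables.
Between /i/ (V1) and /c/ (V2): just /b/ — single C goes to the following onset.
Between /c/ (V2) and /o/ (V3): /tgb/ splits as /tg/ + /b/ (/b/ is the longest suffix that is a licit onset).
Between /o/ (V3) and /o/ (V4): /kgl/ — longest licit onset from the right is /l/, leaving /kg/ as coda.
Result: kli.bctg.bokg.lot.
Syllable 3 is /bokg/: onset /b/, nucleus /o/, coda /kg/.

b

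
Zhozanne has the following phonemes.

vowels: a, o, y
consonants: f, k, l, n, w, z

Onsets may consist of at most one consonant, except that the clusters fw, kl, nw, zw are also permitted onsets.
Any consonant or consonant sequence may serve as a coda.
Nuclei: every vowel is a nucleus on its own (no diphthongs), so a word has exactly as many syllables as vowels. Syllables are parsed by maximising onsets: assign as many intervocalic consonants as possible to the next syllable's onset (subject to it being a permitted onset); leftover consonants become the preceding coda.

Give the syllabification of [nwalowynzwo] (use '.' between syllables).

nwa.lo.wyn.zwo

The vowels are a, o, y, o — 4 nuclei, so 4 syllables.
V1 /a/ – V2 /o/: /l/ is a single consonant, so it becomes the next onset.
V2 /o/ – V3 /y/: /w/ is a single consonant, so it becomes the next onset.
V3 /y/ – V4 /o/: /nzw/; trying suffixes from longest down, /zw/ is the first permitted one, so coda /n/ | onset /zw/.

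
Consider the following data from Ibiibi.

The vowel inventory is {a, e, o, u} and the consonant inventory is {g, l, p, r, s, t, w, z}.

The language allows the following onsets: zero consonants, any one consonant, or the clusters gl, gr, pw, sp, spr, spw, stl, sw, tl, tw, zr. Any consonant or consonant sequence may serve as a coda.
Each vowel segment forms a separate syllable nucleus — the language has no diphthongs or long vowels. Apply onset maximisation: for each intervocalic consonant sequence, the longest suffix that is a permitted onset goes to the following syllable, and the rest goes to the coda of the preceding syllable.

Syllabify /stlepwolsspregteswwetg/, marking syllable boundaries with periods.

stle.pwols.spreg.tesw.wetg

Vowels present: e, o, e, e, e; each is a nucleus, giving 5 syllables.
V1 /e/ – V2 /o/: cluster /pw/ — /pw/ is itself a permitted onset, so the whole cluster goes right; preceding coda = ∅.
V2 /o/ – V3 /e/: /lsspr/ splits as /ls/ + /spr/ (/spr/ is the longest suffix that is a licit onset).
V3 /e/ – V4 /e/: /gt/ — longest licit onset from the right is /t/, leaving /g/ as coda.
V4 /e/ – V5 /e/: /sww/ splits as /sw/ + /w/ (/w/ is the longest suffix that is a licit onset).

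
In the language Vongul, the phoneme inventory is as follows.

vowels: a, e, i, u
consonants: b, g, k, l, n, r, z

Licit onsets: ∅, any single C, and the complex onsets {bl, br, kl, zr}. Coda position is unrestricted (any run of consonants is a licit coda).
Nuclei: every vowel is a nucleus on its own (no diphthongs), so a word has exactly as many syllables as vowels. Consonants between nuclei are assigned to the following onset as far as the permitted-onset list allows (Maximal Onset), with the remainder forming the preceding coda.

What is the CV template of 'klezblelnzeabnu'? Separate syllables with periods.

Nuclei (vowels): e, e, e, a, u → 5 syllables.
/e…e/ gap (V1→V2): cluster /zbl/ — the longest permitted-onset suffix is /bl/; onset = /bl/, preceding coda = /z/.
/e…e/ gap (V2→V3): /lnz/ splits as /ln/ + /z/ (/z/ is the longest suffix that is a licit onset).
/e…a/ gap (V3→V4): hiatus — the boundary sits between the two vowels.
/a…u/ gap (V4→V5): /bn/ — longest licit onset from the right is /n/, leaving /b/ as coda.
Syllabification: klez.bleln.ze.ab.nu.
Mapping each syllable to C/V: /klez/ → CCVC, /bleln/ → CCVCC, /ze/ → CV, /ab/ → VC, /nu/ → CV.

CCVC.CCVCC.CV.VC.CV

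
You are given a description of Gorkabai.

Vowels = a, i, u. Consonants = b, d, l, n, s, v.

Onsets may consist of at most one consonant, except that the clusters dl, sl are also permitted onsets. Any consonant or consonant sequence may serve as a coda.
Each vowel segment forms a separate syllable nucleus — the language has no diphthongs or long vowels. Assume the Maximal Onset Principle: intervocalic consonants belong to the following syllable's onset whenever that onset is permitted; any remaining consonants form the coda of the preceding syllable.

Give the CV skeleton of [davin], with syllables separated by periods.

Vowels present: a, i; each is a nucleus, giving 2 syllables.
/a…i/ gap (V1→V2): /v/ → onset of the next syllable (single consonants are always licit onsets).
Result: da.vin.
Mapping each syllable to C/V: /da/ → CV, /vin/ → CVC.

CV.CVC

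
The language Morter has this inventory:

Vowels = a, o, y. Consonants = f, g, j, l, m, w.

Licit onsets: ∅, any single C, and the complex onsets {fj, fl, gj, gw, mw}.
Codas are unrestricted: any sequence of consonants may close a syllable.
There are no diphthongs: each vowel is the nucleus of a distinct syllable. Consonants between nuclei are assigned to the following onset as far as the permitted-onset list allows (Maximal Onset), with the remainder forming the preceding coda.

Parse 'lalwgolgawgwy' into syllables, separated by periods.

lalw.gol.gaw.gwy

Nuclei (vowels): a, o, a, y → 4 syllables.
σ1/σ2 boundary: /lwg/; trying suffixes from longest down, /g/ is the first permitted one, so coda /lw/ | onset /g/.
σ2/σ3 boundary: /lg/; trying suffixes from longest down, /g/ is the first permitted one, so coda /l/ | onset /g/.
σ3/σ4 boundary: cluster /wgw/ — the longest permitted-onset suffix is /gw/; onset = /gw/, preceding coda = /w/.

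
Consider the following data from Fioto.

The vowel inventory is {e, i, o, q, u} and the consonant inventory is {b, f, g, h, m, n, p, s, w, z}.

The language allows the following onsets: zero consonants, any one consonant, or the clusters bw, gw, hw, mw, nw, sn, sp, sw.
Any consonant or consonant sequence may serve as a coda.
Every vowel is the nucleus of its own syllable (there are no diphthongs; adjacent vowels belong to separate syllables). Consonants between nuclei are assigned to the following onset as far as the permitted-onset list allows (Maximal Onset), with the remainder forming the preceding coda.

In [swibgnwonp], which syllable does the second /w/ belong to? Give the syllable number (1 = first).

The vowels are i, o — 2 nuclei, so 2 syllables.
/i…o/ gap (V1→V2): /bgnw/; trying suffixes from longest down, /nw/ is the first permitted one, so coda /bg/ | onset /nw/.
Putting it together: swibg.nwonp.
The second /w/ is in the onset of syllable 2 (/nwonp/).

2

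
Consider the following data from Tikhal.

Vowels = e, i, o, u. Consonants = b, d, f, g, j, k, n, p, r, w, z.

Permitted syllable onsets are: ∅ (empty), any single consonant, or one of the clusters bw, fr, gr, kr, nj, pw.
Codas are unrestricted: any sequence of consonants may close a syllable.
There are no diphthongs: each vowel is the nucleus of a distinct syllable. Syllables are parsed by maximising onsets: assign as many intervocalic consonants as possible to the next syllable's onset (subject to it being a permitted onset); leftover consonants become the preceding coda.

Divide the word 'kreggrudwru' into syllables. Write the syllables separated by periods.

kreg.grudw.ru

Vowels present: e, u, u; each is a nucleus, giving 3 syllables.
V1 /e/ – V2 /u/: cluster /ggr/ — the longest permitted-onset suffix is /gr/; onset = /gr/, preceding coda = /g/.
V2 /u/ – V3 /u/: /dwr/ splits as /dw/ + /r/ (/r/ is the longest suffix that is a licit onset).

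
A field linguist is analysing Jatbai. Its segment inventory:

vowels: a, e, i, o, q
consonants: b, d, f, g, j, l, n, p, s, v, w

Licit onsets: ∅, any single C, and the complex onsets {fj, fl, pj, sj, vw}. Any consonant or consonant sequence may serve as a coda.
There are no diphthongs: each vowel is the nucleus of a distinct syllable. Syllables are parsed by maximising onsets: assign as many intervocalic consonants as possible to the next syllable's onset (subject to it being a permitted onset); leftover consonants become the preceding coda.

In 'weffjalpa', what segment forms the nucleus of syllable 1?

The vowels are e, a, a — 3 nuclei, so 3 syllables.
The first nucleus (vowel 1 from the left) is /e/.

e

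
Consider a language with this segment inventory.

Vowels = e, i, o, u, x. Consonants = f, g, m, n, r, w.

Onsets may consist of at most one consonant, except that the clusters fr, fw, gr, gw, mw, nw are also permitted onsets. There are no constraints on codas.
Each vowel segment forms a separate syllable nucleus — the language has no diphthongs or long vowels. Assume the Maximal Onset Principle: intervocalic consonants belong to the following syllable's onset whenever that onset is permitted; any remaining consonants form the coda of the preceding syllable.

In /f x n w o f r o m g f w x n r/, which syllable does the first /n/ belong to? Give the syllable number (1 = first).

Nuclei (vowels): x, o, o, x → 4 syllables.
V1 /x/ – V2 /o/: cluster /nw/ — /nw/ is itself a permitted onset, so the whole cluster goes right; preceding coda = ∅.
V2 /o/ – V3 /o/: cluster /fr/ — /fr/ is itself a permitted onset, so the whole cluster goes right; preceding coda = ∅.
V3 /o/ – V4 /x/: /mgfw/; trying suffixes from longest down, /fw/ is the first permitted one, so coda /mg/ | onset /fw/.
So the parse is fx.nwo.fromg.fwxnr.
The first /n/ is in the onset of syllable 2 (/nwo/).

2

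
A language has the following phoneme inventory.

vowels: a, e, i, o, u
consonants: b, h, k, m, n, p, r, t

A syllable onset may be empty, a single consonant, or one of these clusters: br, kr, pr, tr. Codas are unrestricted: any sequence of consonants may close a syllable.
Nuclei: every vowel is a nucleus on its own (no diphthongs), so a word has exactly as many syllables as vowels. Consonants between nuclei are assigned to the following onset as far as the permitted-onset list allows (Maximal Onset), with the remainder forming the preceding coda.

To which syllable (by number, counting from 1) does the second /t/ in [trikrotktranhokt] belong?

2

Vowels present: i, o, a, o; each is a nucleus, giving 4 syllables.
V1 /i/ – V2 /o/: /kr/ is a licit onset in full, so it all attaches to the next syllable.
V2 /o/ – V3 /a/: /tktr/ — longest licit onset from the right is /tr/, leaving /tk/ as coda.
V3 /a/ – V4 /o/: /nh/ — longest licit onset from the right is /h/, leaving /n/ as coda.
Putting it together: tri.krotk.tran.hokt.
The second /t/ is in the coda of syllable 2 (/krotk/).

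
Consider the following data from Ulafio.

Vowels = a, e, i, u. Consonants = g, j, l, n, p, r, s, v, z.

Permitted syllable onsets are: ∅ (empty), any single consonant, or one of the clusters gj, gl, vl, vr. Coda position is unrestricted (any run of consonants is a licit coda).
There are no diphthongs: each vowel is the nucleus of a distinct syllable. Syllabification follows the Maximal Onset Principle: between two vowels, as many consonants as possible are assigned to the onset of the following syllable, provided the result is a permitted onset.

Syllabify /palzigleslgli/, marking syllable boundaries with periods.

pal.zi.glesl.gli

The vowels are a, i, e, i — 4 nuclei, so 4 syllables.
σ1/σ2 boundary: /lz/; trying suffixes from longest down, /z/ is the first permitted one, so coda /l/ | onset /z/.
σ2/σ3 boundary: cluster /gl/ — /gl/ is itself a permitted onset, so the whole cluster goes right; preceding coda = ∅.
σ3/σ4 boundary: /slgl/ — longest licit onset from the right is /gl/, leaving /sl/ as coda.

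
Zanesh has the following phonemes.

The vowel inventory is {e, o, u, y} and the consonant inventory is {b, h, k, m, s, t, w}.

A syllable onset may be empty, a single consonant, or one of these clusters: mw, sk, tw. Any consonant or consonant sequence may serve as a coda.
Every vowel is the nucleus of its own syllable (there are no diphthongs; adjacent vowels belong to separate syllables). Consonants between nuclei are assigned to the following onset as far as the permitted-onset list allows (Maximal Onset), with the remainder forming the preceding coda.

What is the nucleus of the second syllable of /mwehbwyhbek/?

y

Nuclei (vowels): e, y, e → 3 syllables.
The second nucleus (vowel 2 from the left) is /y/.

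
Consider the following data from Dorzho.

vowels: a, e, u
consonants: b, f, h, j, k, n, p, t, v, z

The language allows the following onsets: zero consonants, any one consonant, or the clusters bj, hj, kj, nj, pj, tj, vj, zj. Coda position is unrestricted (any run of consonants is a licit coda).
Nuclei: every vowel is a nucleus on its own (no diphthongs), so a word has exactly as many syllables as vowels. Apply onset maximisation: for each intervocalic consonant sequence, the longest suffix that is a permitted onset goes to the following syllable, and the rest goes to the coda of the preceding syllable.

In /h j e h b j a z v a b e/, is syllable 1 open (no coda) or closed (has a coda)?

The vowels are e, a, a, e — 4 nuclei, so 4 syllables.
Between /e/ (V1) and /a/ (V2): cluster /hbj/ — the longest permitted-onset suffix is /bj/; onset = /bj/, preceding coda = /h/.
Between /a/ (V2) and /a/ (V3): /zv/; trying suffixes from longest down, /v/ is the first permitted one, so coda /z/ | onset /v/.
Between /a/ (V3) and /e/ (V4): /b/ is a single consonant, so it becomes the next onset.
Putting it together: hjeh.bjaz.va.be.
Syllable 1 is /hjeh/ with coda /h/, so it is closed.

closed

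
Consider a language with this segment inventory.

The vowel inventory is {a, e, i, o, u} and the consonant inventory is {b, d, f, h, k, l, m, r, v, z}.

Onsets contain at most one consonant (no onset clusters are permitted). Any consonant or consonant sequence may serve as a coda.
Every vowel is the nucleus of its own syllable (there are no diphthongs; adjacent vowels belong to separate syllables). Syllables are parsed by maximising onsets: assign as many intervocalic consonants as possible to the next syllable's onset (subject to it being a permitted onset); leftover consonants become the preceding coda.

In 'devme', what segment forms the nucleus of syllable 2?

Vowels present: e, e; each is a nucleus, giving 2 syllables.
The second nucleus (vowel 2 from the left) is /e/.

e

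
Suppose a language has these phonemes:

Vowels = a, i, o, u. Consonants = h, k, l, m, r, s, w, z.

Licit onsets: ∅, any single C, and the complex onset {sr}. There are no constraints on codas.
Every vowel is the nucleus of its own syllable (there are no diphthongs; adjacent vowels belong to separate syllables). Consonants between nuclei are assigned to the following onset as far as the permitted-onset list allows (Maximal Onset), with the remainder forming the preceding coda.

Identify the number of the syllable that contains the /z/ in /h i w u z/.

Vowels present: i, u; each is a nucleus, giving 2 syllables.
V1 /i/ – V2 /u/: /w/ → onset of the next syllable (single consonants are always licit onsets).
Syllabification: hi.wuz.
The /z/ is in the coda of syllable 2 (/wuz/).

2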